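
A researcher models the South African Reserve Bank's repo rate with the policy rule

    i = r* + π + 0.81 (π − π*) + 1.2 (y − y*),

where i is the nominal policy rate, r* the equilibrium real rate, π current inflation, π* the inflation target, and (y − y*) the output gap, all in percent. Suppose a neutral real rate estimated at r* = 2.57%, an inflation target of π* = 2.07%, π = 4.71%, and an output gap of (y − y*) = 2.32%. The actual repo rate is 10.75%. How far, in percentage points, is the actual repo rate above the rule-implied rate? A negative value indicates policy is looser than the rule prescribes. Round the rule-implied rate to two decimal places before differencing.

i = 2.57 + 4.71 + 0.81 × (4.71 − 2.07) + 1.2 × 2.32
   = 2.57 + 4.71 + 2.1384 + 2.784 = 12.20
Deviation = 10.75 − 12.20 = -1.45 pp.

-1.45 pp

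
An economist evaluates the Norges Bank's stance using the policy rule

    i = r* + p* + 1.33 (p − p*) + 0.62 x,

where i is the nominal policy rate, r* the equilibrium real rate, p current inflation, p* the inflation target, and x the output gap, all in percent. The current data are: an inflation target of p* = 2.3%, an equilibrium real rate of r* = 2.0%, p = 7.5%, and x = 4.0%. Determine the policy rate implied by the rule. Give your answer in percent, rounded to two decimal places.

13.70%

i = 2.0 + 2.3 + 1.33 × (7.5 − 2.3) + 0.62 × 4.0
   = 2.0 + 2.3 + 6.916 + 2.48 = 13.70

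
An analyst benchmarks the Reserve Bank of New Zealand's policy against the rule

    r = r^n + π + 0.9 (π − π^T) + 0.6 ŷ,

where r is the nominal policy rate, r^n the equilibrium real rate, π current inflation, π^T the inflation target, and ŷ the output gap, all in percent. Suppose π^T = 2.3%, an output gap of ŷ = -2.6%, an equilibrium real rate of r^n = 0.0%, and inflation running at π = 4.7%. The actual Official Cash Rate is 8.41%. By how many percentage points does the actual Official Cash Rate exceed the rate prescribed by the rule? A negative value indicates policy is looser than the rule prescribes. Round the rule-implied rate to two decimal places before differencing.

3.11 pp

r = 0.0 + 4.7 + 0.9 × (4.7 − 2.3) + 0.6 × (-2.6)
   = 0.0 + 4.7 + 2.16 − 1.56 = 5.30
Deviation = 8.41 − 5.30 = 3.11 pp.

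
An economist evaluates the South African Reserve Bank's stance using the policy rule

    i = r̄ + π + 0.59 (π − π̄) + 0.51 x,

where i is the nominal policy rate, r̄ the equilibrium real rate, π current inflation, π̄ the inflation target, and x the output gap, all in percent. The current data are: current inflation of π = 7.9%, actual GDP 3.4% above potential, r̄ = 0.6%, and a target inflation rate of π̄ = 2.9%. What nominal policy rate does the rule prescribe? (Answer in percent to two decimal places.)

13.18%

Output 3.4% above potential → x = 3.4.
i = 0.6 + 7.9 + 0.59 × (7.9 − 2.9) + 0.51 × 3.4
   = 0.6 + 7.9 + 2.95 + 1.734 = 13.18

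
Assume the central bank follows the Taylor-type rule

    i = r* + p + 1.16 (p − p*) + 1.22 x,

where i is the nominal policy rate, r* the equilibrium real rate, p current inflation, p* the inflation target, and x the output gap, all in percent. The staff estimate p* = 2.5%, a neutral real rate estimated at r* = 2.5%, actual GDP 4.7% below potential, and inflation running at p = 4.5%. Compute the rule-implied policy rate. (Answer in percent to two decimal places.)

3.59%

Output 4.7% below potential → x = -4.7.
i = 2.5 + 4.5 + 1.16 × (4.5 − 2.5) + 1.22 × (-4.7)
   = 2.5 + 4.5 + 2.32 − 5.734 = 3.59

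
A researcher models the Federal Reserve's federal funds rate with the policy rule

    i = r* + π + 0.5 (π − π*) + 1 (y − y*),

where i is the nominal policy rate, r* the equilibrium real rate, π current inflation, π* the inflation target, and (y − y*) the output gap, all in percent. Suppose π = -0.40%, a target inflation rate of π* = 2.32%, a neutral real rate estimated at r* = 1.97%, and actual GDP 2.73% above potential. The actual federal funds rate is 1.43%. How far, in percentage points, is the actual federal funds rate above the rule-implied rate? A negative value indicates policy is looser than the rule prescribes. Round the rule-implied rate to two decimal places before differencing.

-1.51 pp

Output 2.73% above potential → (y − y*) = 2.73.
i = 1.97 + (-0.40) + 0.5 × (-0.40 − 2.32) + 1 × 2.73
   = 1.97 − 0.4 − 1.36 + 2.73 = 2.94
Deviation = 1.43 − 2.94 = -1.51 pp.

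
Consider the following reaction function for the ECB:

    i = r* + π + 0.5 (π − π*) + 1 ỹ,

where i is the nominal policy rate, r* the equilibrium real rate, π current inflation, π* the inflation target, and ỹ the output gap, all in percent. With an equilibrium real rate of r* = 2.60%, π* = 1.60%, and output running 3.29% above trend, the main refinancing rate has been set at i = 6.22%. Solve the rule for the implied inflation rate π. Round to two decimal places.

Output 3.29% above potential → ỹ = 3.29.
Collecting π: i = r* + (1 + 0.5) π − 0.5 π* + 1 ỹ
1.5 π = 6.22 − 2.60 + 0.5 × 1.60 − 1 × 3.29 = 1.13
π = 1.13 / 1.5 = 0.75

0.75%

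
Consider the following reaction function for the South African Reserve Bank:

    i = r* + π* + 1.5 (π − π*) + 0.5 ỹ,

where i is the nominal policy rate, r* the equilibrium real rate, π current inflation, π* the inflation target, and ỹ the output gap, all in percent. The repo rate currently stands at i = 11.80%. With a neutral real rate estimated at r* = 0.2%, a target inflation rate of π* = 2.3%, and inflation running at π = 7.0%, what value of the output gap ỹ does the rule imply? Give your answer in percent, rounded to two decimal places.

0.5 ỹ = 11.80 − 0.2 − 2.3 − 1.5 × (7.0 − 2.3) = 2.25
ỹ = 2.25 / 0.5 = 4.50

4.50%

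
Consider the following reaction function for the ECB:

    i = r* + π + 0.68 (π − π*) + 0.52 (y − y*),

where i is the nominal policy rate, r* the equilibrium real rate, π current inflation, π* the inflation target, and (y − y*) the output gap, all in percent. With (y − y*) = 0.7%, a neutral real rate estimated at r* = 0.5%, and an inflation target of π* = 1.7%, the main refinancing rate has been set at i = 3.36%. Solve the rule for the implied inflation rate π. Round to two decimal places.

Collecting π: i = r* + (1 + 0.68) π − 0.68 π* + 0.52 (y − y*)
1.68 π = 3.36 − 0.5 + 0.68 × 1.7 − 0.52 × 0.7 = 3.652
π = 3.652 / 1.68 = 2.17

2.17%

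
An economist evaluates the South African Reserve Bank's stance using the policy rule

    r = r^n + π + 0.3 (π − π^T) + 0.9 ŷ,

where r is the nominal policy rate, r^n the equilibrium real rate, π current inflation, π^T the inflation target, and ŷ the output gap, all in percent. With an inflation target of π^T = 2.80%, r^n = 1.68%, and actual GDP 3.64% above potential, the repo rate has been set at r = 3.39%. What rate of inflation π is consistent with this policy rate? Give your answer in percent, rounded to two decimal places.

-0.56%

Output 3.64% above potential → ŷ = 3.64.
Collecting π: r = r^n + (1 + 0.3) π − 0.3 π^T + 0.9 ŷ
1.3 π = 3.39 − 1.68 + 0.3 × 2.80 − 0.9 × 3.64 = -0.726
π = -0.726 / 1.3 = -0.56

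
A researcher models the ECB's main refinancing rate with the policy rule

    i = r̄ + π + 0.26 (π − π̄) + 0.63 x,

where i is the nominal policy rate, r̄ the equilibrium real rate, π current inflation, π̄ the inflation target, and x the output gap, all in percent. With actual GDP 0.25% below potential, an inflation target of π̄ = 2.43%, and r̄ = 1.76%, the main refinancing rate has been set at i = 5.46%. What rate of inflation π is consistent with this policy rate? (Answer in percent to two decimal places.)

Output 0.25% below potential → x = -0.25.
Collecting π: i = r̄ + (1 + 0.26) π − 0.26 π̄ + 0.63 x
1.26 π = 5.46 − 1.76 + 0.26 × 2.43 − 0.63 × (-0.25) = 4.4893
π = 4.4893 / 1.26 = 3.56

3.56%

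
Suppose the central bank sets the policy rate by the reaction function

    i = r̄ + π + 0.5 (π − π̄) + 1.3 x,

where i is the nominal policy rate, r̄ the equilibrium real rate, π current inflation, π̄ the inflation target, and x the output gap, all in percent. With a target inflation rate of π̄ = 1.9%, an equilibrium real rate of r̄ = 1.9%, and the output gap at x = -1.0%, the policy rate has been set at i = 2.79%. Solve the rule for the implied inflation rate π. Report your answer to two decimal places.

Collecting π: i = r̄ + (1 + 0.5) π − 0.5 π̄ + 1.3 x
1.5 π = 2.79 − 1.9 + 0.5 × 1.9 − 1.3 × (-1.0) = 3.14
π = 3.14 / 1.5 = 2.09

2.09%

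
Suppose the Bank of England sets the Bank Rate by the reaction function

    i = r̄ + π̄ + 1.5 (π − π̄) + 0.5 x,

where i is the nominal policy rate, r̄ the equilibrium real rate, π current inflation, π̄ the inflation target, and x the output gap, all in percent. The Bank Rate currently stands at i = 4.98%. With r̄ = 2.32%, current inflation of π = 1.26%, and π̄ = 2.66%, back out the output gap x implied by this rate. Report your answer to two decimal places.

4.20%

0.5 x = 4.98 − 2.32 − 2.66 − 1.5 × (1.26 − 2.66) = 2.1
x = 2.1 / 0.5 = 4.20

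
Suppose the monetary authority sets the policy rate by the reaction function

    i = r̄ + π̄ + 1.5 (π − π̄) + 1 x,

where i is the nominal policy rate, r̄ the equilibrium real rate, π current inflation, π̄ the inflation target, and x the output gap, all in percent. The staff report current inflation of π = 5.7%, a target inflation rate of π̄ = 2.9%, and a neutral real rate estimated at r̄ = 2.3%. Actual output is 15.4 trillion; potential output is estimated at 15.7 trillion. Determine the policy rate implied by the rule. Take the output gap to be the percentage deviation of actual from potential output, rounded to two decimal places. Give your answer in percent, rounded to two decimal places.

Output gap = 100 × (15.4 − 15.7) / 15.7 = -1.91%.
i = 2.30 + 2.90 + 1.5 × (5.70 − 2.90) + 1 × (-1.91)
   = 2.30 + 2.9 + 4.2 − 1.91 = 7.49

7.49%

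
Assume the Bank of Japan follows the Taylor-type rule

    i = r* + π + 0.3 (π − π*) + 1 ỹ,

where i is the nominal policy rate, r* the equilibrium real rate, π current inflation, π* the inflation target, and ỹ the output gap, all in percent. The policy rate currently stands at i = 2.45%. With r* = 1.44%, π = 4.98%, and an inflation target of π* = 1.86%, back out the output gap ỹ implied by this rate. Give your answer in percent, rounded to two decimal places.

1 ỹ = 2.45 − 1.44 − 4.98 − 0.3 × (4.98 − 1.86) = -4.906
ỹ = -4.906 / 1 = -4.91

-4.91%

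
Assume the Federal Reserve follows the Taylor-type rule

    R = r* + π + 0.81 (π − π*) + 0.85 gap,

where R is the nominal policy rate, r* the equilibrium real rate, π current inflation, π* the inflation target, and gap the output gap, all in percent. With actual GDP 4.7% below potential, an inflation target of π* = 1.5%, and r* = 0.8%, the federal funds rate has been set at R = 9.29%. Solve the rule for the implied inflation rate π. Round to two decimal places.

7.57%

Output 4.7% below potential → gap = -4.7.
Collecting π: R = r* + (1 + 0.81) π − 0.81 π* + 0.85 gap
1.81 π = 9.29 − 0.8 + 0.81 × 1.5 − 0.85 × (-4.7) = 13.7
π = 13.7 / 1.81 = 7.57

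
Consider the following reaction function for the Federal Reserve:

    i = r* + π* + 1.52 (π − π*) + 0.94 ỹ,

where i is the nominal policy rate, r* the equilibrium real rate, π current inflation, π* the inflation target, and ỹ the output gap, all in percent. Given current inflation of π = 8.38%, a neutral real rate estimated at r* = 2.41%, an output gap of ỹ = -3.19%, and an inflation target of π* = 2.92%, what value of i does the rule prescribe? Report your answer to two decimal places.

i = 2.41 + 2.92 + 1.52 × (8.38 − 2.92) + 0.94 × (-3.19)
   = 2.41 + 2.92 + 8.2992 − 2.9986 = 10.63

10.63%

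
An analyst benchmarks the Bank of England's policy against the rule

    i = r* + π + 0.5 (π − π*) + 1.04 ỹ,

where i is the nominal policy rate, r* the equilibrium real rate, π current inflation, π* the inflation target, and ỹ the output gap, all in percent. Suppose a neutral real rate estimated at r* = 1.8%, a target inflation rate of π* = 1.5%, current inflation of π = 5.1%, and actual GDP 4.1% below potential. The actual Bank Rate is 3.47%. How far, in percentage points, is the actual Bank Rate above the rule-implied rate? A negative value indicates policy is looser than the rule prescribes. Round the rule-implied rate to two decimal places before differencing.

-0.97 pp

Output 4.1% below potential → ỹ = -4.1.
i = 1.8 + 5.1 + 0.5 × (5.1 − 1.5) + 1.04 × (-4.1)
   = 1.8 + 5.1 + 1.8 − 4.264 = 4.44
Deviation = 3.47 − 4.44 = -0.97 pp.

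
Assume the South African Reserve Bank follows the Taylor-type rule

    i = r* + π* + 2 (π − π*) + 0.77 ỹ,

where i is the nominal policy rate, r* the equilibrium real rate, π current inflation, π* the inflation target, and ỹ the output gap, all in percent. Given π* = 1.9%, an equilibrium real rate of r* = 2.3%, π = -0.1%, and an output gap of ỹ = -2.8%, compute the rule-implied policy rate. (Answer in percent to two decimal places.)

-1.96%

i = 2.3 + 1.9 + 2 × (-0.1 − 1.9) + 0.77 × (-2.8)
   = 2.3 + 1.9 − 4 − 2.156 = -1.96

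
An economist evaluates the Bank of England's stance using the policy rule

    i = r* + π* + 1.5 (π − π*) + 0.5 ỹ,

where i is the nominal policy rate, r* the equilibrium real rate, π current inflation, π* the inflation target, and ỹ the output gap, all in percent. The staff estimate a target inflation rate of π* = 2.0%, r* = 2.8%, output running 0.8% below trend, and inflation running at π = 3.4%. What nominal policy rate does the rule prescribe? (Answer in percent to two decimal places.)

Output 0.8% below potential → ỹ = -0.8.
i = 2.8 + 2.0 + 1.5 × (3.4 − 2.0) + 0.5 × (-0.8)
   = 2.8 + 2 + 2.1 − 0.4 = 6.50

6.50%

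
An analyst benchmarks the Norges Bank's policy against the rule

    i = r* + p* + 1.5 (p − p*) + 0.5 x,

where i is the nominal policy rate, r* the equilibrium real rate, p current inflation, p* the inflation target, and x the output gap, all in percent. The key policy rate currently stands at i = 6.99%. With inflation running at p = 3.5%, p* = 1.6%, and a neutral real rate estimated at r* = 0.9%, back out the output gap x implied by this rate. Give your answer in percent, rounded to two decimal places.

0.5 x = 6.99 − 0.9 − 1.6 − 1.5 × (3.5 − 1.6) = 1.64
x = 1.64 / 0.5 = 3.28

3.28%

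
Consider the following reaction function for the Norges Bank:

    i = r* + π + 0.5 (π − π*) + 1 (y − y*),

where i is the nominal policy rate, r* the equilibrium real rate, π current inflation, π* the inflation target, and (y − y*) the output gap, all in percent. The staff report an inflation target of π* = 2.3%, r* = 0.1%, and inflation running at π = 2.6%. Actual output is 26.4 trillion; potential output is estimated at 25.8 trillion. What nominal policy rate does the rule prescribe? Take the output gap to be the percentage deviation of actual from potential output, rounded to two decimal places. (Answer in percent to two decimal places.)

Output gap = 100 × (26.4 − 25.8) / 25.8 = 2.33%.
i = 0.10 + 2.60 + 0.5 × (2.60 − 2.30) + 1 × 2.33
   = 0.10 + 2.6 + 0.15 + 2.33 = 5.18

5.18%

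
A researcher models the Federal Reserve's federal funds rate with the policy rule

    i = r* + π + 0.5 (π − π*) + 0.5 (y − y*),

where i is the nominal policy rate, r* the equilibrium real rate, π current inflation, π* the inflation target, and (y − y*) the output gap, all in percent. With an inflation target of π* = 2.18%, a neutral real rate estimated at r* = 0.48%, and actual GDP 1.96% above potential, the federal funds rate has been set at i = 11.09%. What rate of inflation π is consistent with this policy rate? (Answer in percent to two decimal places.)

Output 1.96% above potential → (y − y*) = 1.96.
Collecting π: i = r* + (1 + 0.5) π − 0.5 π* + 0.5 (y − y*)
1.5 π = 11.09 − 0.48 + 0.5 × 2.18 − 0.5 × 1.96 = 10.72
π = 10.72 / 1.5 = 7.15

7.15%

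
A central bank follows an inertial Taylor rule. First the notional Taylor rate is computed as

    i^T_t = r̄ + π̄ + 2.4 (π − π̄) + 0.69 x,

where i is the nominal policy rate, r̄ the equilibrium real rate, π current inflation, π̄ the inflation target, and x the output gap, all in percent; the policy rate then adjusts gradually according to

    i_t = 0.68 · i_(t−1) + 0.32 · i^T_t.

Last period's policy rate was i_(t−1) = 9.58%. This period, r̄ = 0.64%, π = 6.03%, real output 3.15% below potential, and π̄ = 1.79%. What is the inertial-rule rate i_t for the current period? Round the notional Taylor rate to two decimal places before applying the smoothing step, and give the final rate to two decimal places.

9.85%

Output 3.15% below potential → x = -3.15.
i^T_t = 0.64 + 1.79 + 2.4 × (6.03 − 1.79) + 0.69 × (-3.15)
   = 0.64 + 1.79 + 10.176 − 2.1735 = 10.43
i_t = 0.68 × 9.58 + 0.32 × 10.43 = 6.5144 + 3.3376 = 9.85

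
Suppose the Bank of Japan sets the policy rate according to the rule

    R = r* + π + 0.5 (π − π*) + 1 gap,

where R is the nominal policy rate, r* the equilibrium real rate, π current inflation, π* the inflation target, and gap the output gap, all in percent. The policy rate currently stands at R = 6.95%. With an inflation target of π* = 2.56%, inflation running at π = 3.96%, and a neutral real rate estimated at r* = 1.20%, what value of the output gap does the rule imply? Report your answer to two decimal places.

1.09%

1 gap = 6.95 − 1.20 − 3.96 − 0.5 × (3.96 − 2.56) = 1.09
gap = 1.09 / 1 = 1.09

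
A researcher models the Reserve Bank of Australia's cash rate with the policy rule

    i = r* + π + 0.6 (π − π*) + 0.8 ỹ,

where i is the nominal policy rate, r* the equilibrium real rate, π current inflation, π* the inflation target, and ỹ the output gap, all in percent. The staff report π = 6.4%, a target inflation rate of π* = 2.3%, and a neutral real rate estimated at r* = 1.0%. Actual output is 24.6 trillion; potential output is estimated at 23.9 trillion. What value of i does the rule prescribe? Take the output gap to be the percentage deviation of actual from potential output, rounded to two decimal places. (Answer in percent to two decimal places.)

Output gap = 100 × (24.6 − 23.9) / 23.9 = 2.93%.
i = 1.00 + 6.40 + 0.6 × (6.40 − 2.30) + 0.8 × 2.93
   = 1.00 + 6.4 + 2.46 + 2.344 = 12.20

12.20%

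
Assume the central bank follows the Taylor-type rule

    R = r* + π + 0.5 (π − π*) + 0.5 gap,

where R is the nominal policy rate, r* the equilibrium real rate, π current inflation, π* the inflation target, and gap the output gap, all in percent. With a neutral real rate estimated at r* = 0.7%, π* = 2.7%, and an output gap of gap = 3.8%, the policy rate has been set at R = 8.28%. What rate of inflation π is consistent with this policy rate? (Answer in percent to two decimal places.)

Collecting π: R = r* + (1 + 0.5) π − 0.5 π* + 0.5 gap
1.5 π = 8.28 − 0.7 + 0.5 × 2.7 − 0.5 × 3.8 = 7.03
π = 7.03 / 1.5 = 4.69

4.69%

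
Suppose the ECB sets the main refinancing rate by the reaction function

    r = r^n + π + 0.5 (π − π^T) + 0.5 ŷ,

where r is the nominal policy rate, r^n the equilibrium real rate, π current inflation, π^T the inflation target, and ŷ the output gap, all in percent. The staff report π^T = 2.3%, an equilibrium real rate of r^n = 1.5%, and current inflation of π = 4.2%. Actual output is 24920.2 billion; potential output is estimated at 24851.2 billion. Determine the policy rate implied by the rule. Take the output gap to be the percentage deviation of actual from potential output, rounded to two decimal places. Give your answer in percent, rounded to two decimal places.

Output gap = 100 × (24920.2 − 24851.2) / 24851.2 = 0.28%.
r = 1.50 + 4.20 + 0.5 × (4.20 − 2.30) + 0.5 × 0.28
   = 1.50 + 4.2 + 0.95 + 0.14 = 6.79

6.79%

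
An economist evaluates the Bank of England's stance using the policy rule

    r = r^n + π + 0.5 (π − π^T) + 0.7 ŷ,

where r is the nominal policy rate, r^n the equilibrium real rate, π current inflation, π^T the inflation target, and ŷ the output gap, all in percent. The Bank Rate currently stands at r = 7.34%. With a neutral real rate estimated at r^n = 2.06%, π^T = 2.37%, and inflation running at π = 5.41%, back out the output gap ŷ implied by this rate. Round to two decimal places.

-2.36%

0.7 ŷ = 7.34 − 2.06 − 5.41 − 0.5 × (5.41 − 2.37) = -1.65
ŷ = -1.65 / 0.7 = -2.36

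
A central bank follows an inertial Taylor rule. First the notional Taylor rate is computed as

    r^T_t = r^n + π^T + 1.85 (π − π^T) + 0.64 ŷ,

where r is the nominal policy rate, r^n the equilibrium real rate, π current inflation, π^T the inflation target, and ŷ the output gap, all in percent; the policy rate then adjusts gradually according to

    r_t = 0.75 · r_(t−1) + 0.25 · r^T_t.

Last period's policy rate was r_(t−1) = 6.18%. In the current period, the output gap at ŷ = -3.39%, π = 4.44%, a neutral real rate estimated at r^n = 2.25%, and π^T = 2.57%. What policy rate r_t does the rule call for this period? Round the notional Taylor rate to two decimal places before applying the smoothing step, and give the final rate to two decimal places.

6.16%

r^T_t = 2.25 + 2.57 + 1.85 × (4.44 − 2.57) + 0.64 × (-3.39)
   = 2.25 + 2.57 + 3.4595 − 2.1696 = 6.11
r_t = 0.75 × 6.18 + 0.25 × 6.11 = 4.635 + 1.5275 = 6.16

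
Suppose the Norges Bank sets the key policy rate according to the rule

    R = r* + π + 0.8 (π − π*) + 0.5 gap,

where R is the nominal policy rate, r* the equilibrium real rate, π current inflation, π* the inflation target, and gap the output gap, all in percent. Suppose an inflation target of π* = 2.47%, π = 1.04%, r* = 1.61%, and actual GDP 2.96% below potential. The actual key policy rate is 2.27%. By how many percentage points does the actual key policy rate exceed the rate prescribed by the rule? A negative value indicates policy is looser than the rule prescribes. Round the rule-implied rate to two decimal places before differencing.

Output 2.96% below potential → gap = -2.96.
R = 1.61 + 1.04 + 0.8 × (1.04 − 2.47) + 0.5 × (-2.96)
   = 1.61 + 1.04 − 1.144 − 1.48 = 0.03
Deviation = 2.27 − 0.03 = 2.24 pp.

2.24 pp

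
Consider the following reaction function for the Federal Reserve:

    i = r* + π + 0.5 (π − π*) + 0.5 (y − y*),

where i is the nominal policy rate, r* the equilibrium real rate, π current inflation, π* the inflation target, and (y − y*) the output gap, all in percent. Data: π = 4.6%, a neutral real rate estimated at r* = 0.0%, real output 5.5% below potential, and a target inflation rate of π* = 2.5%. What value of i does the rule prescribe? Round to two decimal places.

Output 5.5% below potential → (y − y*) = -5.5.
i = 0.0 + 4.6 + 0.5 × (4.6 − 2.5) + 0.5 × (-5.5)
   = 0.0 + 4.6 + 1.05 − 2.75 = 2.90

2.90%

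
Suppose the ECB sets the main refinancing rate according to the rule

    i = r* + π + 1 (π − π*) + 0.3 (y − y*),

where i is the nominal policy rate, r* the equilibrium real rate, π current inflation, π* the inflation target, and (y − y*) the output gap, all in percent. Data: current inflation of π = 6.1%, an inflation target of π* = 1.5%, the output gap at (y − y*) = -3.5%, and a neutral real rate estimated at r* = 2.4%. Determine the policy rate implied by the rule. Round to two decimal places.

12.05%

i = 2.4 + 6.1 + 1 × (6.1 − 1.5) + 0.3 × (-3.5)
   = 2.4 + 6.1 + 4.6 − 1.05 = 12.05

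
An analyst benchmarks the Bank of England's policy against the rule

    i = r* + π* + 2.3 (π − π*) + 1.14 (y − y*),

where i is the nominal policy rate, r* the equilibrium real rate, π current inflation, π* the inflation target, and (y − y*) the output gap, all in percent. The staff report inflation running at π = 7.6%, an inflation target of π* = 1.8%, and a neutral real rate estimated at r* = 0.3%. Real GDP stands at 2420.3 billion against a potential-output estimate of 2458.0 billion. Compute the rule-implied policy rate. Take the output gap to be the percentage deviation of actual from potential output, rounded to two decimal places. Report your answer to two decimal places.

13.70%

Output gap = 100 × (2420.3 − 2458.0) / 2458.0 = -1.53%.
i = 0.30 + 1.80 + 2.3 × (7.60 − 1.80) + 1.14 × (-1.53)
   = 0.30 + 1.8 + 13.34 − 1.7442 = 13.70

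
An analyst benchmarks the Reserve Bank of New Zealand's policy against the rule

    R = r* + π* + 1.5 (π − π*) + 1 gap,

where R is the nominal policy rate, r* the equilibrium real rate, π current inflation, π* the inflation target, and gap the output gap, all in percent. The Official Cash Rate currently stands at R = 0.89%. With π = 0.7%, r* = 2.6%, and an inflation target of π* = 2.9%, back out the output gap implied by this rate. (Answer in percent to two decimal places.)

-1.31%

1 gap = 0.89 − 2.6 − 2.9 − 1.5 × (0.7 − 2.9) = -1.31
gap = -1.31 / 1 = -1.31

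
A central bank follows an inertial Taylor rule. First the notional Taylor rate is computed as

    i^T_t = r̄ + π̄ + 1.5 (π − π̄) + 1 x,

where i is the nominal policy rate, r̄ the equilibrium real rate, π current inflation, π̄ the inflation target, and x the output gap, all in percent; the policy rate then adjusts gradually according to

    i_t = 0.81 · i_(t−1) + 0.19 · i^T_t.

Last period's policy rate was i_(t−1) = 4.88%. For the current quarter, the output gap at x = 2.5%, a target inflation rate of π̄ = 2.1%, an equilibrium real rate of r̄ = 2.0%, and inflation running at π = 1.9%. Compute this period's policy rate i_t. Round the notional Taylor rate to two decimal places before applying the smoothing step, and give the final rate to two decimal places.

i^T_t = 2.0 + 2.1 + 1.5 × (1.9 − 2.1) + 1 × 2.5
   = 2.0 + 2.1 − 0.3 + 2.5 = 6.30
i_t = 0.81 × 4.88 + 0.19 × 6.30 = 3.9528 + 1.197 = 5.15

5.15%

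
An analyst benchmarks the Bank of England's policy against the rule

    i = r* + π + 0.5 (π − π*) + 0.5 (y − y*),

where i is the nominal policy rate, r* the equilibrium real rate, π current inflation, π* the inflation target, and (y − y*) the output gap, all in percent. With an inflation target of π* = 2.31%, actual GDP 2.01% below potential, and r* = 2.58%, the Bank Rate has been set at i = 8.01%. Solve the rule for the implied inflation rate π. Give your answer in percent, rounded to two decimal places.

Output 2.01% below potential → (y − y*) = -2.01.
Collecting π: i = r* + (1 + 0.5) π − 0.5 π* + 0.5 (y − y*)
1.5 π = 8.01 − 2.58 + 0.5 × 2.31 − 0.5 × (-2.01) = 7.59
π = 7.59 / 1.5 = 5.06

5.06%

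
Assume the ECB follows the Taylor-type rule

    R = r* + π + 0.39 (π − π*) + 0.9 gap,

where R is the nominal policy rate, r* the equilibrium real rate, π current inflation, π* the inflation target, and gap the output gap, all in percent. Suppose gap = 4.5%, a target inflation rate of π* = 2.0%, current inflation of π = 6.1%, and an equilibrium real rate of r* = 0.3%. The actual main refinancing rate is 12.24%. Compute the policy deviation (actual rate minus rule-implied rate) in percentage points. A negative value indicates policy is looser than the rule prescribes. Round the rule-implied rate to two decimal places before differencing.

0.19 pp

R = 0.3 + 6.1 + 0.39 × (6.1 − 2.0) + 0.9 × 4.5
   = 0.3 + 6.1 + 1.599 + 4.05 = 12.05
Deviation = 12.24 − 12.05 = 0.19 pp.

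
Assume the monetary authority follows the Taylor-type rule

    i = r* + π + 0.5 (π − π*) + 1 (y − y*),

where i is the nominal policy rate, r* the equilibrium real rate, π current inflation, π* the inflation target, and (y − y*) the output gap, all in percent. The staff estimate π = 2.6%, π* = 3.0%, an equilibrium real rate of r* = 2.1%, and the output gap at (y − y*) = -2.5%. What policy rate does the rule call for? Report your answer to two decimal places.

i = 2.1 + 2.6 + 0.5 × (2.6 − 3.0) + 1 × (-2.5)
   = 2.1 + 2.6 − 0.2 − 2.5 = 2.00

2.00%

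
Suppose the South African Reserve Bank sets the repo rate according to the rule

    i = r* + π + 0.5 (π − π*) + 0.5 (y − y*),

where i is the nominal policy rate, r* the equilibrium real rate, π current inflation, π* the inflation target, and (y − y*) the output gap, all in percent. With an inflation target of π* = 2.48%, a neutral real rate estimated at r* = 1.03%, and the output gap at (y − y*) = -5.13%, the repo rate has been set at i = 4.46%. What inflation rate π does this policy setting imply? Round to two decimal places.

Collecting π: i = r* + (1 + 0.5) π − 0.5 π* + 0.5 (y − y*)
1.5 π = 4.46 − 1.03 + 0.5 × 2.48 − 0.5 × (-5.13) = 7.235
π = 7.235 / 1.5 = 4.82

4.82%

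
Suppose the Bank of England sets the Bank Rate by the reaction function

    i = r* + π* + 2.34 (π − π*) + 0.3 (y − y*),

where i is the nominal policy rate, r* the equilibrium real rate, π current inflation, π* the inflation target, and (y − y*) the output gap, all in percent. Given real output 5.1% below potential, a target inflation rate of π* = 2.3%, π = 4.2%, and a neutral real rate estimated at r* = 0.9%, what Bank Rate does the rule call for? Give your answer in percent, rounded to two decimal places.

6.12%

Output 5.1% below potential → (y − y*) = -5.1.
i = 0.9 + 2.3 + 2.34 × (4.2 − 2.3) + 0.3 × (-5.1)
   = 0.9 + 2.3 + 4.446 − 1.53 = 6.12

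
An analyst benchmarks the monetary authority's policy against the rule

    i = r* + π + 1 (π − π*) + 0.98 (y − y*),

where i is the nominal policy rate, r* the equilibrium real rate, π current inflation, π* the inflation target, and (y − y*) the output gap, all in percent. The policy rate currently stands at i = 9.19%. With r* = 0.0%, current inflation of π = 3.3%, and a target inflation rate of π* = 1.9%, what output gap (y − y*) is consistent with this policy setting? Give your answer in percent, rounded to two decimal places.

0.98 (y − y*) = 9.19 − 0.0 − 3.3 − 1 × (3.3 − 1.9) = 4.49
(y − y*) = 4.49 / 0.98 = 4.58

4.58%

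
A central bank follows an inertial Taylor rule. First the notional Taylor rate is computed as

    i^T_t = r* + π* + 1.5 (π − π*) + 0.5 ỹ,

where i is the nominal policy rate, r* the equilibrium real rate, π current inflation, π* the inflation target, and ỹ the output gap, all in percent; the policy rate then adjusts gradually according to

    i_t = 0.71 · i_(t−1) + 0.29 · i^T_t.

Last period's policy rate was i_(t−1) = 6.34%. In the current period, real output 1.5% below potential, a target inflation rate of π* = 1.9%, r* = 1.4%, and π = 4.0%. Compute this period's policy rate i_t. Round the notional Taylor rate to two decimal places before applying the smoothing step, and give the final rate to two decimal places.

6.15%

Output 1.5% below potential → ỹ = -1.5.
i^T_t = 1.4 + 1.9 + 1.5 × (4.0 − 1.9) + 0.5 × (-1.5)
   = 1.4 + 1.9 + 3.15 − 0.75 = 5.70
i_t = 0.71 × 6.34 + 0.29 × 5.70 = 4.5014 + 1.653 = 6.15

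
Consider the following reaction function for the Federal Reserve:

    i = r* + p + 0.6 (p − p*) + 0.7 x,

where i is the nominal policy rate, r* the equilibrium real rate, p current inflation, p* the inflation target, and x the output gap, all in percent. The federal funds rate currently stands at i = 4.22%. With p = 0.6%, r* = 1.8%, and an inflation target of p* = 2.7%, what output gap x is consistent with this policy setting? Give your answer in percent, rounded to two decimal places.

0.7 x = 4.22 − 1.8 − 0.6 − 0.6 × (0.6 − 2.7) = 3.08
x = 3.08 / 0.7 = 4.40

4.40%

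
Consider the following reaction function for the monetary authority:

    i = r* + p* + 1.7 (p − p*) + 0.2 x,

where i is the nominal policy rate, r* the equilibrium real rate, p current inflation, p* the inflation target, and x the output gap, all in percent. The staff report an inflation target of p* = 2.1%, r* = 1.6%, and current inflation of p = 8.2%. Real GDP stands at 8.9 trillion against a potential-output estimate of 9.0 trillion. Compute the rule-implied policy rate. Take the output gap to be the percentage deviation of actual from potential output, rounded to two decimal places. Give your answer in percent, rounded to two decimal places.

Output gap = 100 × (8.9 − 9.0) / 9.0 = -1.11%.
i = 1.60 + 2.10 + 1.7 × (8.20 − 2.10) + 0.2 × (-1.11)
   = 1.60 + 2.1 + 10.37 − 0.222 = 13.85

13.85%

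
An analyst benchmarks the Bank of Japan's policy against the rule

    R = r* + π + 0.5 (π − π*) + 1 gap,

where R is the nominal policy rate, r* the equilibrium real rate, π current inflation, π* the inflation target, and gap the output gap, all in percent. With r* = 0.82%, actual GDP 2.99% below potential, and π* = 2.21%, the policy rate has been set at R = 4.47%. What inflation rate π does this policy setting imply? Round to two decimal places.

5.16%

Output 2.99% below potential → gap = -2.99.
Collecting π: R = r* + (1 + 0.5) π − 0.5 π* + 1 gap
1.5 π = 4.47 − 0.82 + 0.5 × 2.21 − 1 × (-2.99) = 7.745
π = 7.745 / 1.5 = 5.16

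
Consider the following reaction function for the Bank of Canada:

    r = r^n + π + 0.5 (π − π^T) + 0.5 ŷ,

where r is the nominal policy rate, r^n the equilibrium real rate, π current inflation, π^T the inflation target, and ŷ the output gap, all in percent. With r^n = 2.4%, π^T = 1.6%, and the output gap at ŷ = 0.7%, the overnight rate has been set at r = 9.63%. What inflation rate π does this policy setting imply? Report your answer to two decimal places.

5.12%

Collecting π: r = r^n + (1 + 0.5) π − 0.5 π^T + 0.5 ŷ
1.5 π = 9.63 − 2.4 + 0.5 × 1.6 − 0.5 × 0.7 = 7.68
π = 7.68 / 1.5 = 5.12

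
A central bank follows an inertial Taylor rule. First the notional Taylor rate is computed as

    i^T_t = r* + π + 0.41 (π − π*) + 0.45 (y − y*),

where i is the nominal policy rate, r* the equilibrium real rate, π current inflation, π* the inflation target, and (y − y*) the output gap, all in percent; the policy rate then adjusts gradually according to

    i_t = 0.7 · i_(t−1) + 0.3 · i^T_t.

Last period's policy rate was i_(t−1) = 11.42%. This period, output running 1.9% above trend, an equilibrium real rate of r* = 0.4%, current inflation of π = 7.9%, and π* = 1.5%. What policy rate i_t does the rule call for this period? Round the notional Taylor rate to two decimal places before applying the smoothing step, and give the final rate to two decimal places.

11.53%

Output 1.9% above potential → (y − y*) = 1.9.
i^T_t = 0.4 + 7.9 + 0.41 × (7.9 − 1.5) + 0.45 × 1.9
   = 0.4 + 7.9 + 2.624 + 0.855 = 11.78
i_t = 0.7 × 11.42 + 0.3 × 11.78 = 7.994 + 3.534 = 11.53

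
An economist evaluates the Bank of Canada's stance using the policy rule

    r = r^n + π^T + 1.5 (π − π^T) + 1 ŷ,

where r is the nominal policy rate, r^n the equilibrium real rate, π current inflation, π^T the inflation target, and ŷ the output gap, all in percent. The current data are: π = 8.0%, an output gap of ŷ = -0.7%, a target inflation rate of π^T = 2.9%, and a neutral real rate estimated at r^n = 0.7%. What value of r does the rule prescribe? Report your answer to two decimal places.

10.55%

r = 0.7 + 2.9 + 1.5 × (8.0 − 2.9) + 1 × (-0.7)
   = 0.7 + 2.9 + 7.65 − 0.7 = 10.55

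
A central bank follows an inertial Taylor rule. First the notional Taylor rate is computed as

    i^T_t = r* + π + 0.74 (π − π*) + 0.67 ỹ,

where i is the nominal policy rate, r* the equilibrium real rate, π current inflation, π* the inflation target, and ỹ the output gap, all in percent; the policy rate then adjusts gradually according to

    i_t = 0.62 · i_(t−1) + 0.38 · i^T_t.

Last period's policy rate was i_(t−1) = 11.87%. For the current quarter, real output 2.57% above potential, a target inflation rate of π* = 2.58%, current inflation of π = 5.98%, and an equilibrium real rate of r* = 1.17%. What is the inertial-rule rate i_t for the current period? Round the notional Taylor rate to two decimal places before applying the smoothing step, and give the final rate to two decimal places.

11.69%

Output 2.57% above potential → ỹ = 2.57.
i^T_t = 1.17 + 5.98 + 0.74 × (5.98 − 2.58) + 0.67 × 2.57
   = 1.17 + 5.98 + 2.516 + 1.7219 = 11.39
i_t = 0.62 × 11.87 + 0.38 × 11.39 = 7.3594 + 4.3282 = 11.69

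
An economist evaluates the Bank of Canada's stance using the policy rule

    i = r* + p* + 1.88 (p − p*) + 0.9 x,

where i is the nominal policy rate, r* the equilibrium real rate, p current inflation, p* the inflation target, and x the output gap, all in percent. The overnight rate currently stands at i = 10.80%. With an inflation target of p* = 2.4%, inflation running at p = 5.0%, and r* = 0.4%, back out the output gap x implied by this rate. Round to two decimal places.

3.46%

0.9 x = 10.80 − 0.4 − 2.4 − 1.88 × (5.0 − 2.4) = 3.112
x = 3.112 / 0.9 = 3.46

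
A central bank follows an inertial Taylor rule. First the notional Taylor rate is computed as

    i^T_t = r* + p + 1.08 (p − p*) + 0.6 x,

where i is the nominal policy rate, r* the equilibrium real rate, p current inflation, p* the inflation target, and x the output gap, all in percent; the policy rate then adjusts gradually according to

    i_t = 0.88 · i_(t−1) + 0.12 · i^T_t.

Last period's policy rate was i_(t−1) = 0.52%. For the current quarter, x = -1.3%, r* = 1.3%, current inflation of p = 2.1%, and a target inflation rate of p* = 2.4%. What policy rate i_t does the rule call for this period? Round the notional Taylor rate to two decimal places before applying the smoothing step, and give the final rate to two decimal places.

0.73%

i^T_t = 1.3 + 2.1 + 1.08 × (2.1 − 2.4) + 0.6 × (-1.3)
   = 1.3 + 2.1 − 0.324 − 0.78 = 2.30
i_t = 0.88 × 0.52 + 0.12 × 2.30 = 0.4576 + 0.276 = 0.73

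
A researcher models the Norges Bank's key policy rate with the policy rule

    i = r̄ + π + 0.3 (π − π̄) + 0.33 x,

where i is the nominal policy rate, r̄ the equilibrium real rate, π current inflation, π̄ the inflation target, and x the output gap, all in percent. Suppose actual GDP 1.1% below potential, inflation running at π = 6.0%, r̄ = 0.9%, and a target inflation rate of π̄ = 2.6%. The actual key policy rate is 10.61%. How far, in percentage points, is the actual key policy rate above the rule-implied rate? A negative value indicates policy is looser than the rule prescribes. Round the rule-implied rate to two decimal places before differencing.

3.05 pp

Output 1.1% below potential → x = -1.1.
i = 0.9 + 6.0 + 0.3 × (6.0 − 2.6) + 0.33 × (-1.1)
   = 0.9 + 6 + 1.02 − 0.363 = 7.56
Deviation = 10.61 − 7.56 = 3.05 pp.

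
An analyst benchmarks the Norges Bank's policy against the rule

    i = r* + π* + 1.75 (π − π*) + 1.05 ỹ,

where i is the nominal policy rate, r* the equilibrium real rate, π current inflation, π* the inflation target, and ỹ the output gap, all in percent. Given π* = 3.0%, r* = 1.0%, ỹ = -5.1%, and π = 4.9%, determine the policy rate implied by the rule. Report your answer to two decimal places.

1.97%

i = 1.0 + 3.0 + 1.75 × (4.9 − 3.0) + 1.05 × (-5.1)
   = 1.0 + 3 + 3.325 − 5.355 = 1.97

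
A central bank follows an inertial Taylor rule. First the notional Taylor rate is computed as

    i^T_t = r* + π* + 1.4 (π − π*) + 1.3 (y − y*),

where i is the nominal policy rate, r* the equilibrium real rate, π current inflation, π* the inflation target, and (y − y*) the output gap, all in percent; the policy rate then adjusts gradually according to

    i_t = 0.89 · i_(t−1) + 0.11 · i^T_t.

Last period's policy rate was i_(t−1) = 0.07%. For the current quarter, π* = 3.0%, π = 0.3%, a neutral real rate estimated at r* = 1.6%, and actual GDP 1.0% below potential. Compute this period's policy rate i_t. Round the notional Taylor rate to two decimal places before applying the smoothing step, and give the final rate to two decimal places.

0.01%

Output 1.0% below potential → (y − y*) = -1.0.
i^T_t = 1.6 + 3.0 + 1.4 × (0.3 − 3.0) + 1.3 × (-1.0)
   = 1.6 + 3 − 3.78 − 1.3 = -0.48
i_t = 0.89 × 0.07 + 0.11 × (-0.48) = 0.0623 − 0.0528 = 0.01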